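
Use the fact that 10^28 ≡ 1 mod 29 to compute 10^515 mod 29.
By Fermat: 10^{28} ≡ 1 mod 29. 515 ≡ 11 mod 28. So 10^{515} ≡ 10^{11} ≡ 2 mod 29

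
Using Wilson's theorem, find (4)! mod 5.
By Wilson's theorem, (4)! ≡ -1 ≡ 4 mod 5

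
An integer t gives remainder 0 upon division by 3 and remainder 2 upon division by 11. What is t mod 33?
M = 3 × 11 = 33. M₁ = 11, y₁ ≡ 2 mod 3. M₂ = 3, y₂ ≡ 4 mod 11. t = 0×11×2 + 2×3×4 ≡ 24 mod 33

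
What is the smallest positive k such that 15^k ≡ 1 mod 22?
Powers of 15 mod 22: 15^1≡15, 15^2≡5, 15^3≡9, 15^4≡3, 15^5≡1. ord_22(15) = 5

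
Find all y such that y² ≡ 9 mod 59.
The square roots of 9 mod 59 are 3 and 56. Verify: 3² = 9 ≡ 9 mod 59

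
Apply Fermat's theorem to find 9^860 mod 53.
By Fermat: 9^{52} ≡ 1 mod 53. 860 ≡ 28 mod 52. So 9^{860} ≡ 9^{28} ≡ 28 mod 53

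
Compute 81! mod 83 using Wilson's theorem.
(82)! = (81)! × (82) ≡ -1 mod 83. So (81)! ≡ -1 × (82)^(-1) ≡ (-1)×(-1) = 1 mod 83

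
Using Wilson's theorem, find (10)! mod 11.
By Wilson's theorem, (10)! ≡ -1 ≡ 10 (mod 11)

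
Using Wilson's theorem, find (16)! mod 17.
By Wilson's theorem, (16)! ≡ -1 ≡ 16 mod 17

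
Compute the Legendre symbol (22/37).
(22/37) = 22^{18} mod 37 = -1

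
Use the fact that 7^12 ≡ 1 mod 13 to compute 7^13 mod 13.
By Fermat: 7^{12} ≡ 1 mod 13. So 7^{13} = 7^{12} · 7^{1} ≡ 7^{1} ≡ 7 mod 13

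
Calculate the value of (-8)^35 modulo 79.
By repeated squaring (mod 79): (-8)^{1}≡71, (-8)^{2}≡64, (-8)^{4}≡67, (-8)^{8}≡65, (-8)^{16}≡38, (-8)^{32}≡22. Then (-8)^{35} = (-8)^{32+2+1} ≡ 22 × 64 × 71 ≡ 33 (mod 79)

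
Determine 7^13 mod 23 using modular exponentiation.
By repeated squaring mod 23: 7^{1}≡7, 7^{2}≡3, 7^{4}≡9, 7^{8}≡12. Then 7^{13} = 7^{8+4+1} ≡ 12 × 9 × 7 ≡ 20 mod 23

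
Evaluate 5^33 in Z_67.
By repeated squaring mod 67: 5^{1}≡5, 5^{2}≡25, 5^{4}≡22, 5^{8}≡15, 5^{16}≡24, 5^{32}≡40. Then 5^{33} = 5^{32+1} ≡ 40 × 5 ≡ 66 mod 67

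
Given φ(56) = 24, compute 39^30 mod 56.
By Euler: 39^{24} ≡ 1 (mod 56) since gcd(39, 56) = 1. 30 = 1×24 + 6. So 39^{30} ≡ 39^{6} ≡ 1 (mod 56)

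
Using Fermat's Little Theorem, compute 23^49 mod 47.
By Fermat: 23^{46} ≡ 1 mod 47. So 23^{49} = 23^{46} · 23^{3} ≡ 23^{3} ≡ 41 mod 47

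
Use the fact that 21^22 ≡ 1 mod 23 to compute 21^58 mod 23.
By Fermat: 21^{22} ≡ 1 mod 23. 58 = 2×22 + 14. So 21^{58} ≡ 21^{14} ≡ 8 mod 23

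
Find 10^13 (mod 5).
By repeated squaring (mod 5): 10^{1}≡0, 10^{2}≡0, 10^{4}≡0, 10^{8}≡0. Then 10^{13} = 10^{8+4+1} ≡ 0 × 0 × 0 ≡ 0 (mod 5)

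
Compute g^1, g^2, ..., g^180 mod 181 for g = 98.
98^1, 98^2, ..., 98^{180} mod 181: [98, 11, 173, 121, 93, 64, 118, 161, 31, 142, 160, 114, 131, 168, 174, 38, 104, 56, 58, 73, 95, 79, 140, 145, 92, 147, 107, 169, 91, 49, 96, 177, 151, 137, 32, 59, 171, 106, 71, 80, 57, 156, 84, 87, 19, 52, 28, 29, 127, 138, 130, 70, 163, 46, 164, 144, 175, 136, 115, 48, 179, 166, 159, 16, 120, 176, 53, 126, 40, 119, 78, 42, 134, 100, 26, 14, 105, 154, 69, 65, 35, 172, 23, 82, 72, 178, 68, 148, 24, 180, 83, 170, 8, 60, 88, 117, 63, 20, 150, 39, 21, 67, 50, 13, 7, 143, 77, 125, 123, 108, 86, 102, 41, 36, 89, 34, 74, 12, 90, 132, 85, 4, 30, 44, 149, 122, 10, 75, 110, 101, 124, 25, 97, 94, 162, 129, 153, 152, 54, 43, 51, 111, 18, 135, 17, 37, 6, 45, 66, 133, 2, 15, 22, 165, 61, 5, 128, 55, 141, 62, 103, 139, 47, 81, 155, 167, 76, 27, 112, 116, 146, 9, 158, 99, 109, 3, 113, 33, 157, 1]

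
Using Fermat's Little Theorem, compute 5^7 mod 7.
By Fermat: 5^{6} ≡ 1 mod 7. So 5^{7} = 5^{6} · 5^{1} ≡ 5^{1} ≡ 5 mod 7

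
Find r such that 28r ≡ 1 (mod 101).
Since 101 is prime, by Fermat 28^(-1) ≡ 28^{99} ≡ 83 (mod 101). Verify: 28 × 83 = 2324 ≡ 1 (mod 101)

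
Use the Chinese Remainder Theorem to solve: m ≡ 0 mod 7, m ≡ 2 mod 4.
M = 7 × 4 = 28. M₁ = 4, y₁ ≡ 2 mod 7. M₂ = 7, y₂ ≡ 3 mod 4. m = 0×4×2 + 2×7×3 ≡ 14 mod 28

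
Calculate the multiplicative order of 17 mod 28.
Powers of 17 mod 28: 17^1≡17, 17^2≡9, 17^3≡13, 17^4≡25, 17^5≡5, 17^6≡1. So the order of 17 is 6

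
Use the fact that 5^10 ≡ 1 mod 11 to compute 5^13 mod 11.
By Fermat: 5^{10} ≡ 1 mod 11. So 5^{13} = 5^{10} · 5^{3} ≡ 5^{3} ≡ 4 mod 11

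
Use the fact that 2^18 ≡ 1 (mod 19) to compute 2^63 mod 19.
By Fermat: 2^{18} ≡ 1 (mod 19). 63 = 3×18 + 9. So 2^{63} ≡ 2^{9} ≡ 18 (mod 19)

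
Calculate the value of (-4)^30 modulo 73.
By repeated squaring mod 73: (-4)^{1}≡69, (-4)^{2}≡16, (-4)^{4}≡37, (-4)^{8}≡55, (-4)^{16}≡32. Then (-4)^{30} = (-4)^{16+8+4+2} ≡ 32 × 55 × 37 × 16 ≡ 64 mod 73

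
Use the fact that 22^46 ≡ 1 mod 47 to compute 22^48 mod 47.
By Fermat: 22^{46} ≡ 1 mod 47. So 22^{48} = 22^{46} · 22^{2} ≡ 22^{2} ≡ 14 mod 47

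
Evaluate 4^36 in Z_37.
Using Fermat: 4^{36} ≡ 1 (mod 37). 36 ≡ 0 (mod 36). So 4^{36} ≡ 4^{0} ≡ 1 (mod 37)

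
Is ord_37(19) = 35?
Powers of 19 mod 37: 19^1≡19, 19^2≡28, 19^3≡14, 19^4≡7, 19^5≡22, 19^6≡11, 19^7≡24, 19^8≡12, 19^9≡6, 19^10≡3, 19^11≡20, 19^12≡10, 19^13≡5, 19^14≡21, 19^15≡29, 19^16≡33, 19^17≡35, 19^18≡36, 19^19≡18, 19^20≡9, 19^21≡23, 19^22≡30, 19^23≡15, 19^24≡26, 19^25≡13, 19^26≡25, 19^27≡31, 19^28≡34, 19^29≡17, 19^30≡27, 19^31≡32, 19^32≡16, 19^33≡8, 19^34≡4, 19^35≡2, 19^36≡1. 19^35≡2≢1, so ord ≠ 35. No, the actual order is 36.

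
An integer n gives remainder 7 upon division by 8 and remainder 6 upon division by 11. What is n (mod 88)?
M = 8 × 11 = 88. M₁ = 11, y₁ ≡ 3 (mod 8). M₂ = 8, y₂ ≡ 7 (mod 11). n = 7×11×3 + 6×8×7 ≡ 39 (mod 88)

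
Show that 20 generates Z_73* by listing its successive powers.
20^1, 20^2, ..., 20^{72} mod 73: [20, 35, 43, 57, 45, 24, 42, 37, 10, 54, 58, 65, 59, 12, 21, 55, 5, 27, 29, 69, 66, 6, 47, 64, 39, 50, 51, 71, 33, 3, 60, 32, 56, 25, 62, 72, 53, 38, 30, 16, 28, 49, 31, 36, 63, 19, 15, 8, 14, 61, 52, 18, 68, 46, 44, 4, 7, 67, 26, 9, 34, 23, 22, 2, 40, 70, 13, 41, 17, 48, 11, 1]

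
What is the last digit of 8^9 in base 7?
Using Fermat: 8^{6} ≡ 1 mod 7. 9 ≡ 3 mod 6. So 8^{9} ≡ 8^{3} ≡ 1 mod 7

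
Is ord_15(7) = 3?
Powers of 7 mod 15: 7^1≡7, 7^2≡4, 7^3≡13, 7^4≡1. 7^3≡13≢1, so ord ≠ 3. No, the actual order is 4.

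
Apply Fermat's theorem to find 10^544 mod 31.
By Fermat: 10^{30} ≡ 1 mod 31. 544 ≡ 4 mod 30. So 10^{544} ≡ 10^{4} ≡ 18 mod 31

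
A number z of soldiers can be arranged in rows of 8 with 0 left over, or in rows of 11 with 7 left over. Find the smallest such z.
M = 8 × 11 = 88. M₁ = 11, y₁ ≡ 3 mod 8. M₂ = 8, y₂ ≡ 7 mod 11. z = 0×11×3 + 7×8×7 ≡ 40 mod 88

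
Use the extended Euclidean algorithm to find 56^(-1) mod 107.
Extended GCD: 56(-21) + 107(11) = 1. So 56^(-1) ≡ -21 ≡ 86 mod 107. Verify: 56 × 86 = 4816 ≡ 1 mod 107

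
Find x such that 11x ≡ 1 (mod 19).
Since 19 is prime, by Fermat 11^(-1) ≡ 11^{17} ≡ 7 (mod 19). Verify: 11 × 7 = 77 ≡ 1 (mod 19)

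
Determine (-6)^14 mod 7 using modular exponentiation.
Using Fermat: (-6)^{6} ≡ 1 mod 7. 14 ≡ 2 mod 6. So (-6)^{14} ≡ (-6)^{2} ≡ 1 mod 7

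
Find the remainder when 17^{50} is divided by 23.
By Fermat: 17^{22} ≡ 1 mod 23. 50 = 2×22 + 6. So 17^{50} ≡ 17^{6} ≡ 12 mod 23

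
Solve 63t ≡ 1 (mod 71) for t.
Since 71 is prime, by Fermat 63^(-1) ≡ 63^{69} ≡ 62 (mod 71). Verify: 63 × 62 = 3906 ≡ 1 (mod 71)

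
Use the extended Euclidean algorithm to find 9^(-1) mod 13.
Extended GCD: 9(3) + 13(-2) = 1. So 9^(-1) ≡ 3 mod 13. Verify: 9 × 3 = 27 ≡ 1 mod 13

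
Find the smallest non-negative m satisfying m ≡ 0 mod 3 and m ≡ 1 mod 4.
M = 3 × 4 = 12. M₁ = 4, y₁ ≡ 1 mod 3. M₂ = 3, y₂ ≡ 3 mod 4. m = 0×4×1 + 1×3×3 ≡ 9 mod 12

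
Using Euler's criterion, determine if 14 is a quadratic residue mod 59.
By Euler's criterion: 14^{29} ≡ 58 (mod 59). Since this equals -1 (≡ 58), 14 is not a QR.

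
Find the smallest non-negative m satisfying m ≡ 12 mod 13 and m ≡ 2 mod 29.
M = 13 × 29 = 377. M₁ = 29, y₁ ≡ 9 mod 13. M₂ = 13, y₂ ≡ 9 mod 29. m = 12×29×9 + 2×13×9 ≡ 350 mod 377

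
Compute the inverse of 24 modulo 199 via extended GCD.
Extended GCD: 24(-58) + 199(7) = 1. So 24^(-1) ≡ -58 ≡ 141 (mod 199). Verify: 24 × 141 = 3384 ≡ 1 (mod 199)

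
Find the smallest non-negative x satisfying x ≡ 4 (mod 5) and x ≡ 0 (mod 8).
M = 5 × 8 = 40. M₁ = 8, y₁ ≡ 2 (mod 5). M₂ = 5, y₂ ≡ 5 (mod 8). x = 4×8×2 + 0×5×5 ≡ 24 (mod 40)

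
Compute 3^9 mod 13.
By repeated squaring (mod 13): 3^{1}≡3, 3^{2}≡9, 3^{4}≡3, 3^{8}≡9. Then 3^{9} = 3^{8+1} ≡ 9 × 3 ≡ 1 (mod 13)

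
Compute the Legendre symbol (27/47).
(27/47) = 27^{23} mod 47 = 1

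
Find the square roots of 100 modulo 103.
The square roots of 100 mod 103 are 93 and 10. Verify: 93² = 8649 ≡ 100 (mod 103)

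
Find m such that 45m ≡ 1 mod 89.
Since 89 is prime, by Fermat 45^(-1) ≡ 45^{87} ≡ 2 mod 89. Verify: 45 × 2 = 90 ≡ 1 mod 89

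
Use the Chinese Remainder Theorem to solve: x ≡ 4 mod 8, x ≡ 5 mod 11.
M = 8 × 11 = 88. M₁ = 11, y₁ ≡ 3 mod 8. M₂ = 8, y₂ ≡ 7 mod 11. x = 4×11×3 + 5×8×7 ≡ 60 mod 88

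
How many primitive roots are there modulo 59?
Number of primitive roots mod 59 = φ(p-1) = φ(58) = 28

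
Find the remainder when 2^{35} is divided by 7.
By Fermat: 2^{6} ≡ 1 mod 7. 35 = 5×6 + 5. So 2^{35} ≡ 2^{5} ≡ 4 mod 7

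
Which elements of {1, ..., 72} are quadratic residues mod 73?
Squares in Z_73*: {1, 2, 3, 4, 6, 8, 9, 12, 16, 18, 19, 23, 24, 25, 27, 32, 35, 36, 37, 38, 41, 46, 48, 49, 50, 54, 55, 57, 61, 64, 65, 67, 69, 70, 71, 72}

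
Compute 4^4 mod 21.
4^{4} = 256 ≡ 4 (mod 21)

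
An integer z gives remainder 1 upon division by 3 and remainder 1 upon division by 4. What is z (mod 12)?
M = 3 × 4 = 12. M₁ = 4, y₁ ≡ 1 (mod 3). M₂ = 3, y₂ ≡ 3 (mod 4). z = 1×4×1 + 1×3×3 ≡ 1 (mod 12)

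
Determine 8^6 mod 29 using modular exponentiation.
By repeated squaring mod 29: 8^{1}≡8, 8^{2}≡6, 8^{4}≡7. Then 8^{6} = 8^{4+2} ≡ 7 × 6 ≡ 13 mod 29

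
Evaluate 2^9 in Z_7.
Using Fermat: 2^{6} ≡ 1 mod 7. 9 ≡ 3 mod 6. So 2^{9} ≡ 2^{3} ≡ 1 mod 7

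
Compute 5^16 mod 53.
By repeated squaring (mod 53): 5^{1}≡5, 5^{2}≡25, 5^{4}≡42, 5^{8}≡15, 5^{16}≡13. So 5^{16} ≡ 13 (mod 53)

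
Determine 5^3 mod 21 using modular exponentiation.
5^{3} = 125 ≡ 20 (mod 21)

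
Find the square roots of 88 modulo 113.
The square roots of 88 mod 113 are 38 and 75. Verify: 38² = 1444 ≡ 88 (mod 113)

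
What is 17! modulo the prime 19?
(18)! = (17)! × (18) ≡ -1 mod 19. So (17)! ≡ -1 × (18)^(-1) ≡ (-1)×(-1) = 1 mod 19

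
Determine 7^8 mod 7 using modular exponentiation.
By repeated squaring mod 7: 7^{1}≡0, 7^{2}≡0, 7^{4}≡0, 7^{8}≡0. So 7^{8} ≡ 0 mod 7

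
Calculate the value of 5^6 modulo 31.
By repeated squaring (mod 31): 5^{1}≡5, 5^{2}≡25, 5^{4}≡5. Then 5^{6} = 5^{4+2} ≡ 5 × 25 ≡ 1 (mod 31)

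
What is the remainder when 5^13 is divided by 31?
By repeated squaring (mod 31): 5^{1}≡5, 5^{2}≡25, 5^{4}≡5, 5^{8}≡25. Then 5^{13} = 5^{8+4+1} ≡ 25 × 5 × 5 ≡ 5 (mod 31)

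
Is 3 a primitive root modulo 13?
3^{3} ≡ 1 mod 13 and 3 < 12, so ord_13(3) = 3 ≠ 12 and 3 is not a primitive root.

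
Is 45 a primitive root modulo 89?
45^{11} ≡ 1 mod 89 and 11 < 88, so ord_89(45) = 11 ≠ 88 and 45 is not a primitive root.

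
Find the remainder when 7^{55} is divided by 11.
By Fermat: 7^{10} ≡ 1 (mod 11). 55 = 5×10 + 5. So 7^{55} ≡ 7^{5} ≡ 10 (mod 11)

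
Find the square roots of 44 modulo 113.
The square roots of 44 mod 113 are 65 and 48. Verify: 65² = 4225 ≡ 44 mod 113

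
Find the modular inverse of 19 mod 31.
Since 31 is prime, by Fermat 19^(-1) ≡ 19^{29} ≡ 18 (mod 31). Verify: 19 × 18 = 342 ≡ 1 (mod 31)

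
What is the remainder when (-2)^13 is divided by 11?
Using Fermat: (-2)^{10} ≡ 1 mod 11. 13 ≡ 3 mod 10. So (-2)^{13} ≡ (-2)^{3} ≡ 3 mod 11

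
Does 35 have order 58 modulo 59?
35^{29} ≡ 1 (mod 59) and 29 < 58, so ord_59(35) = 29 ≠ 58 and 35 is not a primitive root.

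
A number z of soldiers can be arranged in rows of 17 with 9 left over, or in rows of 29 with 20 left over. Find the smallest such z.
M = 17 × 29 = 493. M₁ = 29, y₁ ≡ 10 (mod 17). M₂ = 17, y₂ ≡ 12 (mod 29). z = 9×29×10 + 20×17×12 ≡ 281 (mod 493)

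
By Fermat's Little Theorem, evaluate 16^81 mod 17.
By Fermat: 16^{16} ≡ 1 mod 17. 81 = 5×16 + 1. So 16^{81} ≡ 16^{1} ≡ 16 mod 17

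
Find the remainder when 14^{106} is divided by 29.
By Fermat: 14^{28} ≡ 1 (mod 29). 106 = 3×28 + 22. So 14^{106} ≡ 14^{22} ≡ 6 (mod 29)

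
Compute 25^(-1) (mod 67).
Since 67 is prime, by Fermat 25^(-1) ≡ 25^{65} ≡ 59 (mod 67). Verify: 25 × 59 = 1475 ≡ 1 (mod 67)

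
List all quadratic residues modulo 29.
QRs mod 29: {1, 4, 5, 6, 7, 9, 13, 16, 20, 22, 23, 24, 25, 28}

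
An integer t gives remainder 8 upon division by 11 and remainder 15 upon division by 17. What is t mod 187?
M = 11 × 17 = 187. M₁ = 17, y₁ ≡ 2 mod 11. M₂ = 11, y₂ ≡ 14 mod 17. t = 8×17×2 + 15×11×14 ≡ 151 mod 187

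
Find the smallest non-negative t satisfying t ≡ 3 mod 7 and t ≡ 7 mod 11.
M = 7 × 11 = 77. M₁ = 11, y₁ ≡ 2 mod 7. M₂ = 7, y₂ ≡ 8 mod 11. t = 3×11×2 + 7×7×8 ≡ 73 mod 77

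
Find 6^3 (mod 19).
6^{3} = 216 ≡ 7 (mod 19)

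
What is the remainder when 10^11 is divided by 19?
By repeated squaring (mod 19): 10^{1}≡10, 10^{2}≡5, 10^{4}≡6, 10^{8}≡17. Then 10^{11} = 10^{8+2+1} ≡ 17 × 5 × 10 ≡ 14 (mod 19)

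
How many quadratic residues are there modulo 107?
The squaring map on Z_107* is 2-to-1, so there are (106)/2 = 53 QRs.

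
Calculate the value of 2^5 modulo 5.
Using Fermat: 2^{4} ≡ 1 (mod 5). 5 ≡ 1 (mod 4). So 2^{5} ≡ 2^{1} ≡ 2 (mod 5)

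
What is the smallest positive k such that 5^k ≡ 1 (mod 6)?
Powers of 5 mod 6: 5^1≡5, 5^2≡1. ord_6(5) = 2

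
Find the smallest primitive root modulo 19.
g = 2. For each prime q|18: 2^{9}≡18, 2^{6}≡7, none ≡ 1, so ord_19(2) = 18 and 2 is a primitive root.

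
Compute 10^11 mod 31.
By repeated squaring mod 31: 10^{1}≡10, 10^{2}≡7, 10^{4}≡18, 10^{8}≡14. Then 10^{11} = 10^{8+2+1} ≡ 14 × 7 × 10 ≡ 19 mod 31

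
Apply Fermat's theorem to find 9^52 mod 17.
By Fermat: 9^{16} ≡ 1 mod 17. 52 = 3×16 + 4. So 9^{52} ≡ 9^{4} ≡ 16 mod 17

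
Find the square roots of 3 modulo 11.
The square roots of 3 mod 11 are 5 and 6. Verify: 5² = 25 ≡ 3 mod 11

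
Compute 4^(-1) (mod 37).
Since 37 is prime, by Fermat 4^(-1) ≡ 4^{35} ≡ 28 (mod 37). Verify: 4 × 28 = 112 ≡ 1 (mod 37)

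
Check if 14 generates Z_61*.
14^{6} ≡ 1 (mod 61) and 6 < 60, so ord_61(14) = 6 ≠ 60 and 14 is not a primitive root.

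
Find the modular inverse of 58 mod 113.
Since 113 is prime, by Fermat 58^(-1) ≡ 58^{111} ≡ 76 mod 113. Verify: 58 × 76 = 4408 ≡ 1 mod 113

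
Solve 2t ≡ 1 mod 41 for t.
Since 41 is prime, by Fermat 2^(-1) ≡ 2^{39} ≡ 21 mod 41. Verify: 2 × 21 = 42 ≡ 1 mod 41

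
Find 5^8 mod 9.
By repeated squaring mod 9: 5^{1}≡5, 5^{2}≡7, 5^{4}≡4, 5^{8}≡7. So 5^{8} ≡ 7 mod 9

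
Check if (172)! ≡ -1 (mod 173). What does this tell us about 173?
(172)! mod 173 = 172. Since this equals -1 (mod 173), Wilson confirms 173 is prime.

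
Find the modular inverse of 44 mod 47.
Since 47 is prime, by Fermat 44^(-1) ≡ 44^{45} ≡ 31 mod 47. Verify: 44 × 31 = 1364 ≡ 1 mod 47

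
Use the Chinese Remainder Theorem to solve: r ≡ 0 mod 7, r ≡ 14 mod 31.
M = 7 × 31 = 217. M₁ = 31, y₁ ≡ 5 mod 7. M₂ = 7, y₂ ≡ 9 mod 31. r = 0×31×5 + 14×7×9 ≡ 14 mod 217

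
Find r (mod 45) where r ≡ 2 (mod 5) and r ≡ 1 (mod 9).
M = 5 × 9 = 45. M₁ = 9, y₁ ≡ 4 (mod 5). M₂ = 5, y₂ ≡ 2 (mod 9). r = 2×9×4 + 1×5×2 ≡ 37 (mod 45)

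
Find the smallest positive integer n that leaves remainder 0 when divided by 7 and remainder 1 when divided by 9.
M = 7 × 9 = 63. M₁ = 9, y₁ ≡ 4 mod 7. M₂ = 7, y₂ ≡ 4 mod 9. n = 0×9×4 + 1×7×4 ≡ 28 mod 63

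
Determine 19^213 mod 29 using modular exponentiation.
Using Fermat: 19^{28} ≡ 1 mod 29. 213 ≡ 17 mod 28. So 19^{213} ≡ 19^{17} ≡ 14 mod 29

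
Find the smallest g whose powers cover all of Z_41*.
g = 6. For each prime q|40: 6^{20}≡40, 6^{8}≡10, none ≡ 1, so ord_41(6) = 40 and 6 is a primitive root.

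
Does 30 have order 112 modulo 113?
30^{7} ≡ 1 (mod 113) and 7 < 112, so ord_113(30) = 7 ≠ 112 and 30 is not a primitive root.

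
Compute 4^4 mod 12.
4^{4} = 256 ≡ 4 mod 12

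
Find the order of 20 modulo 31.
Powers of 20 mod 31: 20^1≡20, 20^2≡28, 20^3≡2, 20^4≡9, 20^5≡25, 20^6≡4, 20^7≡18, 20^8≡19, 20^9≡8, 20^10≡5, 20^11≡7, 20^12≡16, 20^13≡10, 20^14≡14, 20^15≡1. ord_31(20) = 15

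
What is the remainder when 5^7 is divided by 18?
By repeated squaring (mod 18): 5^{1}≡5, 5^{2}≡7, 5^{4}≡13. Then 5^{7} = 5^{4+2+1} ≡ 13 × 7 × 5 ≡ 5 (mod 18)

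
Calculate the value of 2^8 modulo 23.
By repeated squaring (mod 23): 2^{1}≡2, 2^{2}≡4, 2^{4}≡16, 2^{8}≡3. So 2^{8} ≡ 3 (mod 23)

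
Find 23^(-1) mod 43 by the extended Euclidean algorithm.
Extended GCD: 23(15) + 43(-8) = 1. So 23^(-1) ≡ 15 mod 43. Verify: 23 × 15 = 345 ≡ 1 mod 43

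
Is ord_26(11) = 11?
Powers of 11 mod 26: 11^1≡11, 11^2≡17, 11^3≡5, 11^4≡3, 11^5≡7, 11^6≡25, 11^7≡15, 11^8≡9, 11^9≡21, 11^10≡23, 11^11≡19, 11^12≡1. 11^11≡19≢1, so ord ≠ 11. No, the actual order is 12.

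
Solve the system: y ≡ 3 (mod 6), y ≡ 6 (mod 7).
M = 6 × 7 = 42. M₁ = 7, y₁ ≡ 1 (mod 6). M₂ = 6, y₂ ≡ 6 (mod 7). y = 3×7×1 + 6×6×6 ≡ 27 (mod 42)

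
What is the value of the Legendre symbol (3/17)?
(3/17) = 3^{8} mod 17 = -1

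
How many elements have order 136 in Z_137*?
A prime p has φ(p-1) primitive roots; here φ(136) = 64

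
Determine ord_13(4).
Powers of 4 mod 13: 4^1≡4, 4^2≡3, 4^3≡12, 4^4≡9, 4^5≡10, 4^6≡1. ord_13(4) = 6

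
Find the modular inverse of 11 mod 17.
Since 17 is prime, by Fermat 11^(-1) ≡ 11^{15} ≡ 14 mod 17. Verify: 11 × 14 = 154 ≡ 1 mod 17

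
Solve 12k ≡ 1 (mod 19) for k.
Since 19 is prime, by Fermat 12^(-1) ≡ 12^{17} ≡ 8 (mod 19). Verify: 12 × 8 = 96 ≡ 1 (mod 19)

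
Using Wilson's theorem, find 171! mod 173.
(172)! = (171)! × (172) ≡ -1 (mod 173). So (171)! ≡ -1 × (172)^(-1) ≡ (-1)×(-1) = 1 (mod 173)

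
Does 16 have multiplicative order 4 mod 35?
Powers of 16 mod 35: 16^1≡16, 16^2≡11, 16^3≡1. Already 16^3≡1, so the order is 3 < 4. No, the actual order is 3.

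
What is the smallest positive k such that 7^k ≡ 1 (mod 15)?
Powers of 7 mod 15: 7^1≡7, 7^2≡4, 7^3≡13, 7^4≡1. ord_15(7) = 4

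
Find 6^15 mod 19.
By repeated squaring mod 19: 6^{1}≡6, 6^{2}≡17, 6^{4}≡4, 6^{8}≡16. Then 6^{15} = 6^{8+4+2+1} ≡ 16 × 4 × 17 × 6 ≡ 11 mod 19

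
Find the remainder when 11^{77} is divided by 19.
By Fermat: 11^{18} ≡ 1 (mod 19). 77 = 4×18 + 5. So 11^{77} ≡ 11^{5} ≡ 7 (mod 19)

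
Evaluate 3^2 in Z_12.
3^{2} = 9 ≡ 9 mod 12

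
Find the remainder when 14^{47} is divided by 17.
By Fermat: 14^{16} ≡ 1 (mod 17). 47 = 2×16 + 15. So 14^{47} ≡ 14^{15} ≡ 11 (mod 17)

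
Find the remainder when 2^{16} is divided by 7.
By Fermat: 2^{6} ≡ 1 (mod 7). 16 = 2×6 + 4. So 2^{16} ≡ 2^{4} ≡ 2 (mod 7)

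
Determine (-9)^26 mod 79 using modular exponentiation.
By repeated squaring (mod 79): (-9)^{1}≡70, (-9)^{2}≡2, (-9)^{4}≡4, (-9)^{8}≡16, (-9)^{16}≡19. Then (-9)^{26} = (-9)^{16+8+2} ≡ 19 × 16 × 2 ≡ 55 (mod 79)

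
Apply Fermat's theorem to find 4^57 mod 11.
By Fermat: 4^{10} ≡ 1 mod 11. 57 = 5×10 + 7. So 4^{57} ≡ 4^{7} ≡ 5 mod 11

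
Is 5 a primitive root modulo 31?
5^{3} ≡ 1 mod 31 and 3 < 30, so ord_31(5) = 3 ≠ 30 and 5 is not a primitive root.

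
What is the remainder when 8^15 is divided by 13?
Using Fermat: 8^{12} ≡ 1 (mod 13). 15 ≡ 3 (mod 12). So 8^{15} ≡ 8^{3} ≡ 5 (mod 13)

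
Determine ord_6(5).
Powers of 5 mod 6: 5^1≡5, 5^2≡1. ord_6(5) = 2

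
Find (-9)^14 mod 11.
Using Fermat: (-9)^{10} ≡ 1 mod 11. 14 ≡ 4 mod 10. So (-9)^{14} ≡ (-9)^{4} ≡ 5 mod 11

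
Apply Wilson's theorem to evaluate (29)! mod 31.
(30)! = (29)! × (30) ≡ -1 mod 31. So (29)! ≡ -1 × (30)^(-1) ≡ (-1)×(-1) = 1 mod 31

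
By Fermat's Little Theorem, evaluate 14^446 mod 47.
By Fermat: 14^{46} ≡ 1 mod 47. 446 ≡ 32 mod 46. So 14^{446} ≡ 14^{32} ≡ 4 mod 47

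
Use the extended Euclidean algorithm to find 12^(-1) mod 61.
Extended GCD: 12(-5) + 61(1) = 1. So 12^(-1) ≡ -5 ≡ 56 (mod 61). Verify: 12 × 56 = 672 ≡ 1 (mod 61)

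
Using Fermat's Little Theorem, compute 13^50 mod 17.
By Fermat: 13^{16} ≡ 1 mod 17. 50 = 3×16 + 2. So 13^{50} ≡ 13^{2} ≡ 16 mod 17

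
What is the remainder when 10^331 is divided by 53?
Using Fermat: 10^{52} ≡ 1 mod 53. 331 ≡ 19 mod 52. So 10^{331} ≡ 10^{19} ≡ 49 mod 53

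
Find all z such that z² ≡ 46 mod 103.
The square roots of 46 mod 103 are 56 and 47. Verify: 56² = 3136 ≡ 46 mod 103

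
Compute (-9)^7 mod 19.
By repeated squaring (mod 19): (-9)^{1}≡10, (-9)^{2}≡5, (-9)^{4}≡6. Then (-9)^{7} = (-9)^{4+2+1} ≡ 6 × 5 × 10 ≡ 15 (mod 19)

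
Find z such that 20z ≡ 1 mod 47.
Since 47 is prime, by Fermat 20^(-1) ≡ 20^{45} ≡ 40 mod 47. Verify: 20 × 40 = 800 ≡ 1 mod 47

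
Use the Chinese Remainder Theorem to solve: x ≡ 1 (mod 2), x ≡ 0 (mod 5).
M = 2 × 5 = 10. M₁ = 5, y₁ ≡ 1 (mod 2). M₂ = 2, y₂ ≡ 3 (mod 5). x = 1×5×1 + 0×2×3 ≡ 5 (mod 10)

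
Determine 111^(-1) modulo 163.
Since 163 is prime, by Fermat 111^(-1) ≡ 111^{161} ≡ 47 (mod 163). Verify: 111 × 47 = 5217 ≡ 1 (mod 163)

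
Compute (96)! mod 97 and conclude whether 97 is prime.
(96)! mod 97 = 96. Since 96 ≡ -1 mod 97, 97 is prime.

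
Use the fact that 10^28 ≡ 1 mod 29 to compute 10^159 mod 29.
By Fermat: 10^{28} ≡ 1 mod 29. 159 = 5×28 + 19. So 10^{159} ≡ 10^{19} ≡ 21 mod 29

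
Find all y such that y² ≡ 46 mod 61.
The square roots of 46 mod 61 are 31 and 30. Verify: 31² = 961 ≡ 46 mod 61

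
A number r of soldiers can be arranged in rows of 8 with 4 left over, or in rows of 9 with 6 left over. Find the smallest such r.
M = 8 × 9 = 72. M₁ = 9, y₁ ≡ 1 (mod 8). M₂ = 8, y₂ ≡ 8 (mod 9). r = 4×9×1 + 6×8×8 ≡ 60 (mod 72)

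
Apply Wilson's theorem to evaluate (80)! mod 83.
(82)! = (80)! × (81) × (82) ≡ -1 mod 83. So (80)! ≡ -1 × [(82)(81)]^(-1) ≡ 41 mod 83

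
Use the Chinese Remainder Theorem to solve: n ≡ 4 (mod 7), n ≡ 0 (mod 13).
M = 7 × 13 = 91. M₁ = 13, y₁ ≡ 6 (mod 7). M₂ = 7, y₂ ≡ 2 (mod 13). n = 4×13×6 + 0×7×2 ≡ 39 (mod 91)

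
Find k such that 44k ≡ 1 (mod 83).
Since 83 is prime, by Fermat 44^(-1) ≡ 44^{81} ≡ 17 (mod 83). Verify: 44 × 17 = 748 ≡ 1 (mod 83)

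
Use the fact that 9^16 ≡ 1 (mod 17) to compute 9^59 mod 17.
By Fermat: 9^{16} ≡ 1 (mod 17). 59 = 3×16 + 11. So 9^{59} ≡ 9^{11} ≡ 15 (mod 17)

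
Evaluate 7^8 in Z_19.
By repeated squaring (mod 19): 7^{1}≡7, 7^{2}≡11, 7^{4}≡7, 7^{8}≡11. So 7^{8} ≡ 11 (mod 19)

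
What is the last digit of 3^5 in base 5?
Using Fermat: 3^{4} ≡ 1 (mod 5). 5 ≡ 1 (mod 4). So 3^{5} ≡ 3^{1} ≡ 3 (mod 5)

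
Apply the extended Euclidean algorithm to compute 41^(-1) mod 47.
Extended GCD: 41(-8) + 47(7) = 1. So 41^(-1) ≡ -8 ≡ 39 mod 47. Verify: 41 × 39 = 1599 ≡ 1 mod 47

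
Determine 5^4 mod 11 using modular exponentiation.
5^{4} = 625 ≡ 9 (mod 11)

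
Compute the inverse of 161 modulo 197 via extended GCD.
Extended GCD: 161(93) + 197(-76) = 1. So 161^(-1) ≡ 93 (mod 197). Verify: 161 × 93 = 14973 ≡ 1 (mod 197)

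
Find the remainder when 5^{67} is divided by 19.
By Fermat: 5^{18} ≡ 1 (mod 19). 67 = 3×18 + 13. So 5^{67} ≡ 5^{13} ≡ 17 (mod 19)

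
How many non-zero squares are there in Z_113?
Exactly half the non-zero residues mod a prime are QRs: (113-1)/2 = 56.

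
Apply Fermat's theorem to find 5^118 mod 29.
By Fermat: 5^{28} ≡ 1 mod 29. 118 = 4×28 + 6. So 5^{118} ≡ 5^{6} ≡ 23 mod 29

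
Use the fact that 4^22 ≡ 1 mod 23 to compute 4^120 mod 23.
By Fermat: 4^{22} ≡ 1 mod 23. 120 = 5×22 + 10. So 4^{120} ≡ 4^{10} ≡ 6 mod 23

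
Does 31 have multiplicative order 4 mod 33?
Powers of 31 mod 33: 31^1≡31, 31^2≡4, 31^3≡25, 31^4≡16, 31^5≡1. 31^4≡16≢1, so ord ≠ 4. No, the actual order is 5.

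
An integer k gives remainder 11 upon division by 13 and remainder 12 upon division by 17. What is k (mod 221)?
M = 13 × 17 = 221. M₁ = 17, y₁ ≡ 10 (mod 13). M₂ = 13, y₂ ≡ 4 (mod 17). k = 11×17×10 + 12×13×4 ≡ 63 (mod 221)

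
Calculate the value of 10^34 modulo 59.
By repeated squaring mod 59: 10^{1}≡10, 10^{2}≡41, 10^{4}≡29, 10^{8}≡15, 10^{16}≡48, 10^{32}≡3. Then 10^{34} = 10^{32+2} ≡ 3 × 41 ≡ 5 mod 59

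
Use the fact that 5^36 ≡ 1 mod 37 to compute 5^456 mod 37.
By Fermat: 5^{36} ≡ 1 mod 37. 456 ≡ 24 mod 36. So 5^{456} ≡ 5^{24} ≡ 26 mod 37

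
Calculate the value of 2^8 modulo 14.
By repeated squaring mod 14: 2^{1}≡2, 2^{2}≡4, 2^{4}≡2, 2^{8}≡4. So 2^{8} ≡ 4 mod 14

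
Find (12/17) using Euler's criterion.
(12/17) = 12^{8} mod 17 = -1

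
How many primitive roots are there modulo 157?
There are φ(157-1) = φ(156) = 48 primitive roots modulo 157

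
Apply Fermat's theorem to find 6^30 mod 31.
By Fermat's Little Theorem, 6^{30} ≡ 1 mod 31 since 31 is prime and gcd(6, 31) = 1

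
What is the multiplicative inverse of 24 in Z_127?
Since 127 is prime, by Fermat 24^(-1) ≡ 24^{125} ≡ 90 mod 127. Verify: 24 × 90 = 2160 ≡ 1 mod 127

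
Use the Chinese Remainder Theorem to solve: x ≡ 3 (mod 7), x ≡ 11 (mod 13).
M = 7 × 13 = 91. M₁ = 13, y₁ ≡ 6 (mod 7). M₂ = 7, y₂ ≡ 2 (mod 13). x = 3×13×6 + 11×7×2 ≡ 24 (mod 91)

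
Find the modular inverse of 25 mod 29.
Since 29 is prime, by Fermat 25^(-1) ≡ 25^{27} ≡ 7 (mod 29). Verify: 25 × 7 = 175 ≡ 1 (mod 29)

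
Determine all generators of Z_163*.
There are φ(162) = 54 primitive roots mod 163: {2, 3, 7, 11, 12, 18, 19, 20, 29, 32, 42, 44, 45, 50, 52, 63, 66, 67, 68, 70, 72, 73, 75, 76, 79, 80, 82, 89, 92, 94, 101, 103, 106, 107, 108, 109, 112, 114, 116, 117, 120, 122, 124, 128, 129, 130, 137, 139, 147, 148, 149, 153, 154, 159}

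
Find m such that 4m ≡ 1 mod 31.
Since 31 is prime, by Fermat 4^(-1) ≡ 4^{29} ≡ 8 mod 31. Verify: 4 × 8 = 32 ≡ 1 mod 31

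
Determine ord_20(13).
Powers of 13 mod 20: 13^1≡13, 13^2≡9, 13^3≡17, 13^4≡1. ord_20(13) = 4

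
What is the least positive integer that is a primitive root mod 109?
g = 6. For each prime q|108: 6^{54}≡108, 6^{36}≡63, none ≡ 1, so ord_109(6) = 108 and 6 is a primitive root.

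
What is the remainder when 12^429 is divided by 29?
Using Fermat: 12^{28} ≡ 1 mod 29. 429 ≡ 9 mod 28. So 12^{429} ≡ 12^{9} ≡ 12 mod 29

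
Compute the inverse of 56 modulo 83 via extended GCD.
Extended GCD: 56(-40) + 83(27) = 1. So 56^(-1) ≡ -40 ≡ 43 (mod 83). Verify: 56 × 43 = 2408 ≡ 1 (mod 83)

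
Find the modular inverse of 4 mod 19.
Since 19 is prime, by Fermat 4^(-1) ≡ 4^{17} ≡ 5 (mod 19). Verify: 4 × 5 = 20 ≡ 1 (mod 19)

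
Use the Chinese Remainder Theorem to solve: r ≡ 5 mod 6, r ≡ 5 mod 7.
M = 6 × 7 = 42. M₁ = 7, y₁ ≡ 1 mod 6. M₂ = 6, y₂ ≡ 6 mod 7. r = 5×7×1 + 5×6×6 ≡ 5 mod 42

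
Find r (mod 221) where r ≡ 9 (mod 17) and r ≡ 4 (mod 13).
M = 17 × 13 = 221. M₁ = 13, y₁ ≡ 4 (mod 17). M₂ = 17, y₂ ≡ 10 (mod 13). r = 9×13×4 + 4×17×10 ≡ 43 (mod 221)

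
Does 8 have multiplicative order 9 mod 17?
Powers of 8 mod 17: 8^1≡8, 8^2≡13, 8^3≡2, 8^4≡16, 8^5≡9, 8^6≡4, 8^7≡15, 8^8≡1. Already 8^8≡1, so the order is 8 < 9. No, the actual order is 8.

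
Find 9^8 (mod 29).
By repeated squaring (mod 29): 9^{1}≡9, 9^{2}≡23, 9^{4}≡7, 9^{8}≡20. So 9^{8} ≡ 20 (mod 29)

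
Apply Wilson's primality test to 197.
(196)! mod 197 = 196. Since 196 ≡ -1 (mod 197), 197 is prime.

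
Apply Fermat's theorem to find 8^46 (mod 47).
By Fermat's Little Theorem, 8^{46} ≡ 1 (mod 47) since 47 is prime and gcd(8, 47) = 1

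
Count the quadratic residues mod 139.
The squaring map on Z_139* is 2-to-1, so there are (138)/2 = 69 QRs.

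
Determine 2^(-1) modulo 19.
Since 19 is prime, by Fermat 2^(-1) ≡ 2^{17} ≡ 10 (mod 19). Verify: 2 × 10 = 20 ≡ 1 (mod 19)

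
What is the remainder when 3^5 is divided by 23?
By repeated squaring mod 23: 3^{1}≡3, 3^{2}≡9, 3^{4}≡12. Then 3^{5} = 3^{4+1} ≡ 12 × 3 ≡ 13 mod 23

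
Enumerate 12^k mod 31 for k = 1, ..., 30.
12^1, 12^2, ..., 12^{30} mod 31: [12, 20, 23, 28, 26, 2, 24, 9, 15, 25, 21, 4, 17, 18, 30, 19, 11, 8, 3, 5, 29, 7, 22, 16, 6, 10, 27, 14, 13, 1]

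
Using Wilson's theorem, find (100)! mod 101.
By Wilson's theorem, (100)! ≡ -1 ≡ 100 mod 101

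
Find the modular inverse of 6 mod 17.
Since 17 is prime, by Fermat 6^(-1) ≡ 6^{15} ≡ 3 (mod 17). Verify: 6 × 3 = 18 ≡ 1 (mod 17)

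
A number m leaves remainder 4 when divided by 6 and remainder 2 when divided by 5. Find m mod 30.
M = 6 × 5 = 30. M₁ = 5, y₁ ≡ 5 mod 6. M₂ = 6, y₂ ≡ 1 mod 5. m = 4×5×5 + 2×6×1 ≡ 22 mod 30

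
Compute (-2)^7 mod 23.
By repeated squaring mod 23: (-2)^{1}≡21, (-2)^{2}≡4, (-2)^{4}≡16. Then (-2)^{7} = (-2)^{4+2+1} ≡ 16 × 4 × 21 ≡ 10 mod 23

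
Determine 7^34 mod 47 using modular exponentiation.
By repeated squaring mod 47: 7^{1}≡7, 7^{2}≡2, 7^{4}≡4, 7^{8}≡16, 7^{16}≡21, 7^{32}≡18. Then 7^{34} = 7^{32+2} ≡ 18 × 2 ≡ 36 mod 47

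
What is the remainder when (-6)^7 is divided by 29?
By repeated squaring mod 29: (-6)^{1}≡23, (-6)^{2}≡7, (-6)^{4}≡20. Then (-6)^{7} = (-6)^{4+2+1} ≡ 20 × 7 × 23 ≡ 1 mod 29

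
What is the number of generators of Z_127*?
Number of primitive roots mod 127 = φ(p-1) = φ(126) = 36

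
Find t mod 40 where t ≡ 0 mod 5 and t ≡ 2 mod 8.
M = 5 × 8 = 40. M₁ = 8, y₁ ≡ 2 mod 5. M₂ = 5, y₂ ≡ 5 mod 8. t = 0×8×2 + 2×5×5 ≡ 10 mod 40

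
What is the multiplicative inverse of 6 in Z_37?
Since 37 is prime, by Fermat 6^(-1) ≡ 6^{35} ≡ 31 (mod 37). Verify: 6 × 31 = 186 ≡ 1 (mod 37)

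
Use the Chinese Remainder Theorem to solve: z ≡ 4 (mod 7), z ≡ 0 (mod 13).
M = 7 × 13 = 91. M₁ = 13, y₁ ≡ 6 (mod 7). M₂ = 7, y₂ ≡ 2 (mod 13). z = 4×13×6 + 0×7×2 ≡ 39 (mod 91)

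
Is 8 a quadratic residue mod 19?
By Euler's criterion: 8^{9} ≡ 18 (mod 19). Since this equals -1 (≡ 18), 8 is not a QR.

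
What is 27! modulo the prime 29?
(28)! = (27)! × (28) ≡ -1 mod 29. So (27)! ≡ -1 × (28)^(-1) ≡ (-1)×(-1) = 1 mod 29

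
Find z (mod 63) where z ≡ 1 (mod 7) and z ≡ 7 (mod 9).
M = 7 × 9 = 63. M₁ = 9, y₁ ≡ 4 (mod 7). M₂ = 7, y₂ ≡ 4 (mod 9). z = 1×9×4 + 7×7×4 ≡ 43 (mod 63)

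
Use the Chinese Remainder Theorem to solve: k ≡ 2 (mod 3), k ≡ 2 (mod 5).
M = 3 × 5 = 15. M₁ = 5, y₁ ≡ 2 (mod 3). M₂ = 3, y₂ ≡ 2 (mod 5). k = 2×5×2 + 2×3×2 ≡ 2 (mod 15)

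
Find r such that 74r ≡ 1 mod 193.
Since 193 is prime, by Fermat 74^(-1) ≡ 74^{191} ≡ 60 mod 193. Verify: 74 × 60 = 4440 ≡ 1 mod 193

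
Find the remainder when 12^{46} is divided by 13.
By Fermat: 12^{12} ≡ 1 mod 13. 46 = 3×12 + 10. So 12^{46} ≡ 12^{10} ≡ 1 mod 13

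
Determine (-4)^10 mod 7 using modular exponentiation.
Using Fermat: (-4)^{6} ≡ 1 (mod 7). 10 ≡ 4 (mod 6). So (-4)^{10} ≡ (-4)^{4} ≡ 4 (mod 7)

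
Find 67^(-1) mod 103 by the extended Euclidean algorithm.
Extended GCD: 67(20) + 103(-13) = 1. So 67^(-1) ≡ 20 mod 103. Verify: 67 × 20 = 1340 ≡ 1 mod 103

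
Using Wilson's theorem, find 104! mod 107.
(106)! = (104)! × (105) × (106) ≡ -1 (mod 107). So (104)! ≡ -1 × [(106)(105)]^(-1) ≡ 53 (mod 107)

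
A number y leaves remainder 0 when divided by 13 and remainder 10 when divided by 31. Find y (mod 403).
M = 13 × 31 = 403. M₁ = 31, y₁ ≡ 8 (mod 13). M₂ = 13, y₂ ≡ 12 (mod 31). y = 0×31×8 + 10×13×12 ≡ 351 (mod 403)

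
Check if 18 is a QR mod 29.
By Euler's criterion: 18^{14} ≡ 28 mod 29. Since this equals -1 (≡ 28), 18 is not a QR.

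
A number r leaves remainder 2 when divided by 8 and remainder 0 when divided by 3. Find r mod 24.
M = 8 × 3 = 24. M₁ = 3, y₁ ≡ 3 mod 8. M₂ = 8, y₂ ≡ 2 mod 3. r = 2×3×3 + 0×8×2 ≡ 18 mod 24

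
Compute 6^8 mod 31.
By repeated squaring mod 31: 6^{1}≡6, 6^{2}≡5, 6^{4}≡25, 6^{8}≡5. So 6^{8} ≡ 5 mod 31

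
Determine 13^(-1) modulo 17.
Since 17 is prime, by Fermat 13^(-1) ≡ 13^{15} ≡ 4 mod 17. Verify: 13 × 4 = 52 ≡ 1 mod 17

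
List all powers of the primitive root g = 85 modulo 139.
85^1, 85^2, ..., 85^{138} mod 139: [85, 136, 23, 9, 70, 112, 68, 81, 74, 35, 56, 34, 110, 37, 87, 28, 17, 55, 88, 113, 14, 78, 97, 44, 126, 7, 39, 118, 22, 63, 73, 89, 59, 11, 101, 106, 114, 99, 75, 120, 53, 57, 119, 107, 60, 96, 98, 129, 123, 30, 48, 49, 134, 131, 15, 24, 94, 67, 135, 77, 12, 47, 103, 137, 108, 6, 93, 121, 138, 54, 3, 116, 130, 69, 27, 71, 58, 65, 104, 83, 105, 29, 102, 52, 111, 122, 84, 51, 26, 125, 61, 42, 95, 13, 132, 100, 21, 117, 76, 66, 50, 80, 128, 38, 33, 25, 40, 64, 19, 86, 82, 20, 32, 79, 43, 41, 10, 16, 109, 91, 90, 5, 8, 124, 115, 45, 72, 4, 62, 127, 92, 36, 2, 31, 133, 46, 18, 1]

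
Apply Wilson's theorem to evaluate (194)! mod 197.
(196)! = (194)! × (195) × (196) ≡ -1 mod 197. So (194)! ≡ -1 × [(196)(195)]^(-1) ≡ 98 mod 197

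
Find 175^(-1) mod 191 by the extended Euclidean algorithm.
Extended GCD: 175(-12) + 191(11) = 1. So 175^(-1) ≡ -12 ≡ 179 mod 191. Verify: 175 × 179 = 31325 ≡ 1 mod 191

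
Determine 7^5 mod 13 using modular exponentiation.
By repeated squaring (mod 13): 7^{1}≡7, 7^{2}≡10, 7^{4}≡9. Then 7^{5} = 7^{4+1} ≡ 9 × 7 ≡ 11 (mod 13)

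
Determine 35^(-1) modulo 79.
Since 79 is prime, by Fermat 35^(-1) ≡ 35^{77} ≡ 70 (mod 79). Verify: 35 × 70 = 2450 ≡ 1 (mod 79)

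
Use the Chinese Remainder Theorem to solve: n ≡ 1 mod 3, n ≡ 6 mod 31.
M = 3 × 31 = 93. M₁ = 31, y₁ ≡ 1 mod 3. M₂ = 3, y₂ ≡ 21 mod 31. n = 1×31×1 + 6×3×21 ≡ 37 mod 93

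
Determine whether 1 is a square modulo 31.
By Euler's criterion: 1^{15} ≡ 1 (mod 31). Since this equals 1, 1 is a QR.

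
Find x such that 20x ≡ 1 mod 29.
Since 29 is prime, by Fermat 20^(-1) ≡ 20^{27} ≡ 16 mod 29. Verify: 20 × 16 = 320 ≡ 1 mod 29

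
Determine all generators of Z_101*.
There are φ(100) = 40 primitive roots mod 101: {2, 3, 7, 8, 11, 12, 15, 18, 26, 27, 28, 29, 34, 35, 38, 40, 42, 46, 48, 50, 51, 53, 55, 59, 61, 63, 66, 67, 72, 73, 74, 75, 83, 86, 89, 90, 93, 94, 98, 99}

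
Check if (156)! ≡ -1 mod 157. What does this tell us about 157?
(156)! mod 157 = 156. Since this equals -1 mod 157, Wilson confirms 157 is prime.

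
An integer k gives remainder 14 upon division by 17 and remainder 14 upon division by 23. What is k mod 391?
M = 17 × 23 = 391. M₁ = 23, y₁ ≡ 3 mod 17. M₂ = 17, y₂ ≡ 19 mod 23. k = 14×23×3 + 14×17×19 ≡ 14 mod 391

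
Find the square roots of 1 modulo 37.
The square roots of 1 mod 37 are 1 and 36. Verify: 1² = 1 ≡ 1 mod 37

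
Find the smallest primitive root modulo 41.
g = 6. For each prime q|40: 6^{20}≡40, 6^{8}≡10, none ≡ 1, so ord_41(6) = 40 and 6 is a primitive root.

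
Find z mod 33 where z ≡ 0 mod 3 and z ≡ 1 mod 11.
M = 3 × 11 = 33. M₁ = 11, y₁ ≡ 2 mod 3. M₂ = 3, y₂ ≡ 4 mod 11. z = 0×11×2 + 1×3×4 ≡ 12 mod 33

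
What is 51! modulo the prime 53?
(52)! = (51)! × (52) ≡ -1 (mod 53). So (51)! ≡ -1 × (52)^(-1) ≡ (-1)×(-1) = 1 (mod 53)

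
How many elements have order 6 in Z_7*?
There are φ(7-1) = φ(6) = 2 primitive roots modulo 7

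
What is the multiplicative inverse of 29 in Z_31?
Since 31 is prime, by Fermat 29^(-1) ≡ 29^{29} ≡ 15 mod 31. Verify: 29 × 15 = 435 ≡ 1 mod 31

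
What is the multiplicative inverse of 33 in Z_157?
Since 157 is prime, by Fermat 33^(-1) ≡ 33^{155} ≡ 138 mod 157. Verify: 33 × 138 = 4554 ≡ 1 mod 157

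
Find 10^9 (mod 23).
By repeated squaring (mod 23): 10^{1}≡10, 10^{2}≡8, 10^{4}≡18, 10^{8}≡2. Then 10^{9} = 10^{8+1} ≡ 2 × 10 ≡ 20 (mod 23)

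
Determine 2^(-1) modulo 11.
Since 11 is prime, by Fermat 2^(-1) ≡ 2^{9} ≡ 6 (mod 11). Verify: 2 × 6 = 12 ≡ 1 (mod 11)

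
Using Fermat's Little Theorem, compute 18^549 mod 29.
By Fermat: 18^{28} ≡ 1 mod 29. 549 ≡ 17 mod 28. So 18^{549} ≡ 18^{17} ≡ 26 mod 29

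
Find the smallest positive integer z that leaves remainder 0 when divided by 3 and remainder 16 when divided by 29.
M = 3 × 29 = 87. M₁ = 29, y₁ ≡ 2 mod 3. M₂ = 3, y₂ ≡ 10 mod 29. z = 0×29×2 + 16×3×10 ≡ 45 mod 87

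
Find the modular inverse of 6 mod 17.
Since 17 is prime, by Fermat 6^(-1) ≡ 6^{15} ≡ 3 (mod 17). Verify: 6 × 3 = 18 ≡ 1 (mod 17)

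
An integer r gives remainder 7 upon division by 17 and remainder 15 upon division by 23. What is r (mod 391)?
M = 17 × 23 = 391. M₁ = 23, y₁ ≡ 3 (mod 17). M₂ = 17, y₂ ≡ 19 (mod 23). r = 7×23×3 + 15×17×19 ≡ 245 (mod 391)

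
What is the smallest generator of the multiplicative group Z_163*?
g = 2. For each prime q|162: 2^{81}≡162, 2^{54}≡104, none ≡ 1, so ord_163(2) = 162 and 2 is a primitive root.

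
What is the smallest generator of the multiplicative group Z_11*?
g = 2. For each prime q|10: 2^{5}≡10, 2^{2}≡4, none ≡ 1, so ord_11(2) = 10 and 2 is a primitive root.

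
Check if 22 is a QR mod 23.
By Euler's criterion: 22^{11} ≡ 22 mod 23. Since this equals -1 (≡ 22), 22 is not a QR.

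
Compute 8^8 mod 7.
Using Fermat: 8^{6} ≡ 1 (mod 7). 8 ≡ 2 (mod 6). So 8^{8} ≡ 8^{2} ≡ 1 (mod 7)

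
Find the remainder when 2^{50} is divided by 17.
By Fermat: 2^{16} ≡ 1 (mod 17). 50 = 3×16 + 2. So 2^{50} ≡ 2^{2} ≡ 4 (mod 17)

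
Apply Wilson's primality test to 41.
(40)! mod 41 = 40. Since 40 ≡ -1 (mod 41), 41 is prime.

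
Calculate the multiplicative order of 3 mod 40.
Powers of 3 mod 40: 3^1≡3, 3^2≡9, 3^3≡27, 3^4≡1. ord_40(3) = 4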